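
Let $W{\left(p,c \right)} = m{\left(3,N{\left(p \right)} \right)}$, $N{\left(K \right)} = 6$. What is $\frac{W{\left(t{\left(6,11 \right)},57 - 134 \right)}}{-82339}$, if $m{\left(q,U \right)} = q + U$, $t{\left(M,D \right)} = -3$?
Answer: $- \frac{9}{82339} \approx -0.0001093$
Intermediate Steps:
$m{\left(q,U \right)} = U + q$
$W{\left(p,c \right)} = 9$ ($W{\left(p,c \right)} = 6 + 3 = 9$)
$\frac{W{\left(t{\left(6,11 \right)},57 - 134 \right)}}{-82339} = \frac{9}{-82339} = 9 \left(- \frac{1}{82339}\right) = - \frac{9}{82339}$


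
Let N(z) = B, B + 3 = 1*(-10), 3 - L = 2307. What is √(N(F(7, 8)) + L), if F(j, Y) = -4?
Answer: I*√2317 ≈ 48.135*I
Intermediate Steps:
L = -2304 (L = 3 - 1*2307 = 3 - 2307 = -2304)
B = -13 (B = -3 + 1*(-10) = -3 - 10 = -13)
N(z) = -13
√(N(F(7, 8)) + L) = √(-13 - 2304) = √(-2317) = I*√2317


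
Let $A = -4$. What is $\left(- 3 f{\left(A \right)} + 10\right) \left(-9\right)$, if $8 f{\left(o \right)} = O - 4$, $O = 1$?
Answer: $- \frac{801}{8} \approx -100.13$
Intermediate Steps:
$f{\left(o \right)} = - \frac{3}{8}$ ($f{\left(o \right)} = \frac{1 - 4}{8} = \frac{1}{8} \left(-3\right) = - \frac{3}{8}$)
$\left(- 3 f{\left(A \right)} + 10\right) \left(-9\right) = \left(\left(-3\right) \left(- \frac{3}{8}\right) + 10\right) \left(-9\right) = \left(\frac{9}{8} + 10\right) \left(-9\right) = \frac{89}{8} \left(-9\right) = - \frac{801}{8}$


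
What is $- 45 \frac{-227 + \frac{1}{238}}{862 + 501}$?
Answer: $\frac{2431125}{324394} \approx 7.4944$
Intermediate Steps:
$- 45 \frac{-227 + \frac{1}{238}}{862 + 501} = - 45 \frac{-227 + \frac{1}{238}}{1363} = - 45 \left(\left(- \frac{54025}{238}\right) \frac{1}{1363}\right) = \left(-45\right) \left(- \frac{54025}{324394}\right) = \frac{2431125}{324394}$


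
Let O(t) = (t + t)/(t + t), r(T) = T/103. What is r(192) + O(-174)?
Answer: 295/103 ≈ 2.8641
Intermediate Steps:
r(T) = T/103 (r(T) = T*(1/103) = T/103)
O(t) = 1 (O(t) = (2*t)/((2*t)) = (2*t)*(1/(2*t)) = 1)
r(192) + O(-174) = (1/103)*192 + 1 = 192/103 + 1 = 295/103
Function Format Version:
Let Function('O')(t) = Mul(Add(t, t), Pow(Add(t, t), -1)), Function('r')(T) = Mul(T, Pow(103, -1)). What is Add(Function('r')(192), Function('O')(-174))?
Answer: Rational(295, 103) ≈ 2.8641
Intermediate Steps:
Function('r')(T) = Mul(Rational(1, 103), T) (Function('r')(T) = Mul(T, Rational(1, 103)) = Mul(Rational(1, 103), T))
Function('O')(t) = 1 (Function('O')(t) = Mul(Mul(2, t), Pow(Mul(2, t), -1)) = Mul(Mul(2, t), Mul(Rational(1, 2), Pow(t, -1))) = 1)
Add(Function('r')(192), Function('O')(-174)) = Add(Mul(Rational(1, 103), 192), 1) = Add(Rational(192, 103), 1) = Rational(295, 103)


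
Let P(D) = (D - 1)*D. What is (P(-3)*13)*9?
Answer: 1404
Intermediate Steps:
P(D) = D*(-1 + D) (P(D) = (-1 + D)*D = D*(-1 + D))
(P(-3)*13)*9 = (-3*(-1 - 3)*13)*9 = (-3*(-4)*13)*9 = (12*13)*9 = 156*9 = 1404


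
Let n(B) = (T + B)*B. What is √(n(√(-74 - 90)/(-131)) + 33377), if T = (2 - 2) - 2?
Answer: √(572782533 + 524*I*√41)/131 ≈ 182.69 + 0.00053509*I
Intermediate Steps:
T = -2 (T = 0 - 2 = -2)
n(B) = B*(-2 + B) (n(B) = (-2 + B)*B = B*(-2 + B))
√(n(√(-74 - 90)/(-131)) + 33377) = √((√(-74 - 90)/(-131))*(-2 + √(-74 - 90)/(-131)) + 33377) = √((√(-164)*(-1/131))*(-2 + √(-164)*(-1/131)) + 33377) = √(((2*I*√41)*(-1/131))*(-2 + (2*I*√41)*(-1/131)) + 33377) = √((-2*I*√41/131)*(-2 - 2*I*√41/131) + 33377) = √(-2*I*√41*(-2 - 2*I*√41/131)/131 + 33377) = √(33377 - 2*I*√41*(-2 - 2*I*√41/131)/131)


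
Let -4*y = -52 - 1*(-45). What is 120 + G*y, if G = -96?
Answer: -48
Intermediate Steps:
y = 7/4 (y = -(-52 - 1*(-45))/4 = -(-52 + 45)/4 = -¼*(-7) = 7/4 ≈ 1.7500)
120 + G*y = 120 - 96*7/4 = 120 - 168 = -48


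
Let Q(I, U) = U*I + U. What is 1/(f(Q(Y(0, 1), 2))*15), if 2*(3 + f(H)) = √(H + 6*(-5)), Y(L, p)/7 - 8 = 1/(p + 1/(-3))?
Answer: 4/345 + 2*√105/1035 ≈ 0.031395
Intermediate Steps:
Y(L, p) = 56 + 7/(-⅓ + p) (Y(L, p) = 56 + 7/(p + 1/(-3)) = 56 + 7/(p - ⅓) = 56 + 7/(-⅓ + p))
Q(I, U) = U + I*U (Q(I, U) = I*U + U = U + I*U)
f(H) = -3 + √(-30 + H)/2 (f(H) = -3 + √(H + 6*(-5))/2 = -3 + √(H - 30)/2 = -3 + √(-30 + H)/2)
1/(f(Q(Y(0, 1), 2))*15) = 1/((-3 + √(-30 + 2*(1 + 7*(-5 + 24*1)/(-1 + 3*1)))/2)*15) = 1/((-3 + √(-30 + 2*(1 + 7*(-5 + 24)/(-1 + 3)))/2)*15) = 1/((-3 + √(-30 + 2*(1 + 7*19/2))/2)*15) = 1/((-3 + √(-30 + 2*(1 + 7*(½)*19))/2)*15) = 1/((-3 + √(-30 + 2*(1 + 133/2))/2)*15) = 1/((-3 + √(-30 + 2*(135/2))/2)*15) = 1/((-3 + √(-30 + 135)/2)*15) = 1/((-3 + √105/2)*15) = 1/(-45 + 15*√105/2)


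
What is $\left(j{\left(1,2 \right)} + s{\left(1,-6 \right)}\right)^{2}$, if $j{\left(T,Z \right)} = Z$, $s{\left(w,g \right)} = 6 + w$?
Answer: $81$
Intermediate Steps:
$\left(j{\left(1,2 \right)} + s{\left(1,-6 \right)}\right)^{2} = \left(2 + \left(6 + 1\right)\right)^{2} = \left(2 + 7\right)^{2} = 9^{2} = 81$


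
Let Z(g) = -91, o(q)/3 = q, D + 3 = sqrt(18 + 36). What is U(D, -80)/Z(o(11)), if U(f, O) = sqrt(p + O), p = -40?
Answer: -2*I*sqrt(30)/91 ≈ -0.12038*I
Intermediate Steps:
D = -3 + 3*sqrt(6) (D = -3 + sqrt(18 + 36) = -3 + sqrt(54) = -3 + 3*sqrt(6) ≈ 4.3485)
o(q) = 3*q
U(f, O) = sqrt(-40 + O)
U(D, -80)/Z(o(11)) = sqrt(-40 - 80)/(-91) = sqrt(-120)*(-1/91) = (2*I*sqrt(30))*(-1/91) = -2*I*sqrt(30)/91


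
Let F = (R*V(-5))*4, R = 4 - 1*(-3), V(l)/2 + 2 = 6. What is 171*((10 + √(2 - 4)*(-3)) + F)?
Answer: 40014 - 513*I*√2 ≈ 40014.0 - 725.49*I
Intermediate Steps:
V(l) = 8 (V(l) = -4 + 2*6 = -4 + 12 = 8)
R = 7 (R = 4 + 3 = 7)
F = 224 (F = (7*8)*4 = 56*4 = 224)
171*((10 + √(2 - 4)*(-3)) + F) = 171*((10 + √(2 - 4)*(-3)) + 224) = 171*((10 + √(-2)*(-3)) + 224) = 171*((10 + (I*√2)*(-3)) + 224) = 171*((10 - 3*I*√2) + 224) = 171*(234 - 3*I*√2) = 40014 - 513*I*√2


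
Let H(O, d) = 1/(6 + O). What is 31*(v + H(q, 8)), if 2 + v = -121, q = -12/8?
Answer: -34255/9 ≈ -3806.1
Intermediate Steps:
q = -3/2 (q = -12*⅛ = -3/2 ≈ -1.5000)
v = -123 (v = -2 - 121 = -123)
31*(v + H(q, 8)) = 31*(-123 + 1/(6 - 3/2)) = 31*(-123 + 1/(9/2)) = 31*(-123 + 2/9) = 31*(-1105/9) = -34255/9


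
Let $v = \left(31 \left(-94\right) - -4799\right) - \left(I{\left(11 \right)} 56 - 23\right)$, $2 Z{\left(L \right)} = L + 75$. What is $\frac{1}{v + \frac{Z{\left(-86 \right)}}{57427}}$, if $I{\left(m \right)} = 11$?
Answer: $\frac{114854}{148391357} \approx 0.00077399$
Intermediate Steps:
$Z{\left(L \right)} = \frac{75}{2} + \frac{L}{2}$ ($Z{\left(L \right)} = \frac{L + 75}{2} = \frac{75 + L}{2} = \frac{75}{2} + \frac{L}{2}$)
$v = 1292$ ($v = \left(31 \left(-94\right) - -4799\right) - \left(11 \cdot 56 - 23\right) = \left(-2914 + 4799\right) - \left(616 - 23\right) = 1885 - 593 = 1292$)
$\frac{1}{v + \frac{Z{\left(-86 \right)}}{57427}} = \frac{1}{1292 + \frac{\frac{75}{2} + \frac{1}{2} \left(-86\right)}{57427}} = \frac{1}{1292 + \left(\frac{75}{2} - 43\right) \frac{1}{57427}} = \frac{1}{1292 - \frac{11}{114854}} = \frac{1}{\frac{148391357}{114854}} = \frac{114854}{148391357}$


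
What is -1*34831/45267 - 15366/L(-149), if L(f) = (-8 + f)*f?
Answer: -1510374305/1058930931 ≈ -1.4263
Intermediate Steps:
L(f) = f*(-8 + f)
-1*34831/45267 - 15366/L(-149) = -1*34831/45267 - 15366*(-1/(149*(-8 - 149))) = -34831*1/45267 - 15366/((-149*(-157))) = -34831/45267 - 15366/23393 = -1510374305/1058930931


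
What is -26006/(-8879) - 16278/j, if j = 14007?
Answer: 73244560/41456051 ≈ 1.7668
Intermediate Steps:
-26006/(-8879) - 16278/j = -26006/(-8879) - 16278/14007 = -26006*(-1/8879) - 16278*1/14007 = 26006/8879 - 5426/4669 = 73244560/41456051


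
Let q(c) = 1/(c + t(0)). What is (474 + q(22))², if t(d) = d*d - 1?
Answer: 99102025/441 ≈ 2.2472e+5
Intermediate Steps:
t(d) = -1 + d² (t(d) = d² - 1 = -1 + d²)
q(c) = 1/(-1 + c) (q(c) = 1/(c + (-1 + 0²)) = 1/(c + (-1 + 0)) = 1/(c - 1) = 1/(-1 + c))
(474 + q(22))² = (474 + 1/(-1 + 22))² = (474 + 1/21)² = (9955/21)² = 99102025/441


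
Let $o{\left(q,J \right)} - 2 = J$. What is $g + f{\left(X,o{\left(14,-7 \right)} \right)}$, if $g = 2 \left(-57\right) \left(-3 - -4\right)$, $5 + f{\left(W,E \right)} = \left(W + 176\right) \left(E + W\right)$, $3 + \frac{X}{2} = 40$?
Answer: $17131$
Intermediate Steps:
$o{\left(q,J \right)} = 2 + J$
$X = 74$ ($X = -6 + 2 \cdot 40 = -6 + 80 = 74$)
$f{\left(W,E \right)} = -5 + \left(176 + W\right) \left(E + W\right)$ ($f{\left(W,E \right)} = -5 + \left(W + 176\right) \left(E + W\right) = -5 + \left(176 + W\right) \left(E + W\right)$)
$g = -114$ ($g = - 114 \left(-3 + 4\right) = \left(-114\right) 1 = -114$)
$g + f{\left(X,o{\left(14,-7 \right)} \right)} = -114 + \left(-5 + 74^{2} + 176 \left(2 - 7\right) + 176 \cdot 74 + \left(2 - 7\right) 74\right) = -114 + \left(-5 + 5476 + 176 \left(-5\right) + 13024 - 370\right) = -114 - -17245 = -114 + 17245 = 17131$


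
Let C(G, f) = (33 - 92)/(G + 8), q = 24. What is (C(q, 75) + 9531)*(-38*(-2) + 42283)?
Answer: 12916656947/32 ≈ 4.0365e+8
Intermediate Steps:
C(G, f) = -59/(8 + G)
(C(q, 75) + 9531)*(-38*(-2) + 42283) = (-59/(8 + 24) + 9531)*(-38*(-2) + 42283) = (-59/32 + 9531)*(76 + 42283) = (-59*1/32 + 9531)*42359 = (-59/32 + 9531)*42359 = (304933/32)*42359 = 12916656947/32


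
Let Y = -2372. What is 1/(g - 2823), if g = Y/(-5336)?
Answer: -1334/3765289 ≈ -0.00035429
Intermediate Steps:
g = 593/1334 (g = -2372/(-5336) = -2372*(-1/5336) = 593/1334 ≈ 0.44453)
1/(g - 2823) = 1/(593/1334 - 2823) = 1/(-3765289/1334) = -1334/3765289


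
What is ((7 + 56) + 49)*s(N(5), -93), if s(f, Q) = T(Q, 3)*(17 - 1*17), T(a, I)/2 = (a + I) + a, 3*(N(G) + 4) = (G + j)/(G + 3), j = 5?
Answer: 0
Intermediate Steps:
N(G) = -4 + (5 + G)/(3*(3 + G)) (N(G) = -4 + ((G + 5)/(G + 3))/3 = -4 + ((5 + G)/(3 + G))/3 = -4 + (5 + G)/(3*(3 + G)))
T(a, I) = 2*I + 4*a (T(a, I) = 2*((a + I) + a) = 2*((I + a) + a) = 2*(I + 2*a) = 2*I + 4*a)
s(f, Q) = 0 (s(f, Q) = (2*3 + 4*Q)*(17 - 1*17) = (6 + 4*Q)*(17 - 17) = (6 + 4*Q)*0 = 0)
((7 + 56) + 49)*s(N(5), -93) = ((7 + 56) + 49)*0 = (63 + 49)*0 = 112*0 = 0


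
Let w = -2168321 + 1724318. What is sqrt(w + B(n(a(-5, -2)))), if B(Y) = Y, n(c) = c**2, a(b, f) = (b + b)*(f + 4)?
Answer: I*sqrt(443603) ≈ 666.04*I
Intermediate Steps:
a(b, f) = 2*b*(4 + f) (a(b, f) = (2*b)*(4 + f) = 2*b*(4 + f))
w = -444003
sqrt(w + B(n(a(-5, -2)))) = sqrt(-444003 + (2*(-5)*(4 - 2))**2) = sqrt(-444003 + (2*(-5)*2)**2) = sqrt(-444003 + (-20)**2) = sqrt(-444003 + 400) = sqrt(-443603) = I*sqrt(443603)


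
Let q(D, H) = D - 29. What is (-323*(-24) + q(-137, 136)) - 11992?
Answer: -4406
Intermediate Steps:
q(D, H) = -29 + D
(-323*(-24) + q(-137, 136)) - 11992 = (-323*(-24) + (-29 - 137)) - 11992 = (7752 - 166) - 11992 = 7586 - 11992 = -4406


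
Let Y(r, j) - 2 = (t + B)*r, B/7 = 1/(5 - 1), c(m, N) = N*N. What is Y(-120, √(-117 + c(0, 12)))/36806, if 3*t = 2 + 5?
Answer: -244/18403 ≈ -0.013259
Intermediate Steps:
c(m, N) = N²
B = 7/4 (B = 7/(5 - 1) = 7/4 ≈ 1.7500)
t = 7/3 (t = (2 + 5)/3 = (⅓)*7 = 7/3 ≈ 2.3333)
Y(r, j) = 2 + 49*r/12 (Y(r, j) = 2 + (7/3 + 7/4)*r = 2 + 49*r/12)
Y(-120, √(-117 + c(0, 12)))/36806 = (2 + (49/12)*(-120))/36806 = (2 - 490)*(1/36806) = -488*1/36806 = -244/18403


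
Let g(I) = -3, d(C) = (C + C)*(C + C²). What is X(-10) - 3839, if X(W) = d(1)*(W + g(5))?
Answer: -3891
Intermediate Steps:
d(C) = 2*C*(C + C²) (d(C) = (2*C)*(C + C²) = 2*C*(C + C²))
X(W) = -12 + 4*W (X(W) = (2*1²*(1 + 1))*(W - 3) = (2*1*2)*(-3 + W) = 4*(-3 + W) = -12 + 4*W)
X(-10) - 3839 = (-12 + 4*(-10)) - 3839 = (-12 - 40) - 3839 = -52 - 3839 = -3891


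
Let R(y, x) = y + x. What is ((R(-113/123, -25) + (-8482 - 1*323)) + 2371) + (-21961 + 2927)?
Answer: -3135752/123 ≈ -25494.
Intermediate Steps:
R(y, x) = x + y
((R(-113/123, -25) + (-8482 - 1*323)) + 2371) + (-21961 + 2927) = (((-25 - 113/123) + (-8482 - 1*323)) + 2371) + (-21961 + 2927) = (((-25 - 113*1/123) + (-8482 - 323)) + 2371) - 19034 = (((-25 - 113/123) - 8805) + 2371) - 19034 = ((-3188/123 - 8805) + 2371) - 19034 = (-1086203/123 + 2371) - 19034 = -794570/123 - 19034 = -3135752/123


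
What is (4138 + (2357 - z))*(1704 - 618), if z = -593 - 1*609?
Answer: 8358942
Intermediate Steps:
z = -1202 (z = -593 - 609 = -1202)
(4138 + (2357 - z))*(1704 - 618) = (4138 + (2357 - 1*(-1202)))*(1704 - 618) = (4138 + (2357 + 1202))*1086 = (4138 + 3559)*1086 = 7697*1086 = 8358942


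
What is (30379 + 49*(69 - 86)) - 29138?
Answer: 408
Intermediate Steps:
(30379 + 49*(69 - 86)) - 29138 = (30379 + 49*(-17)) - 29138 = (30379 - 833) - 29138 = 29546 - 29138 = 408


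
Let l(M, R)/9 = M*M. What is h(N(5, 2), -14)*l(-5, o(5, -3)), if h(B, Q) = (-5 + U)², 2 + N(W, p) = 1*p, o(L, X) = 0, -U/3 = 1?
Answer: 14400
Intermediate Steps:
U = -3 (U = -3*1 = -3)
N(W, p) = -2 + p (N(W, p) = -2 + 1*p = -2 + p)
l(M, R) = 9*M² (l(M, R) = 9*(M*M) = 9*M²)
h(B, Q) = 64 (h(B, Q) = (-5 - 3)² = (-8)² = 64)
h(N(5, 2), -14)*l(-5, o(5, -3)) = 64*(9*(-5)²) = 64*(9*25) = 64*225 = 14400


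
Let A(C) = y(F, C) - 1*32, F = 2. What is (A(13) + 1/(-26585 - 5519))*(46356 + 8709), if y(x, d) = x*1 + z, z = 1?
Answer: -51266451105/32104 ≈ -1.5969e+6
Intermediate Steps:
y(x, d) = 1 + x (y(x, d) = x*1 + 1 = x + 1 = 1 + x)
A(C) = -29 (A(C) = (1 + 2) - 1*32 = 3 - 32 = -29)
(A(13) + 1/(-26585 - 5519))*(46356 + 8709) = (-29 + 1/(-26585 - 5519))*(46356 + 8709) = (-29 + 1/(-32104))*55065 = (-29 - 1/32104)*55065 = -931017/32104*55065 = -51266451105/32104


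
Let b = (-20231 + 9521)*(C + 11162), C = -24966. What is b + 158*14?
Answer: 147843052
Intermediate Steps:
b = 147840840 (b = (-20231 + 9521)*(-24966 + 11162) = -10710*(-13804) = 147840840)
b + 158*14 = 147840840 + 158*14 = 147840840 + 2212 = 147843052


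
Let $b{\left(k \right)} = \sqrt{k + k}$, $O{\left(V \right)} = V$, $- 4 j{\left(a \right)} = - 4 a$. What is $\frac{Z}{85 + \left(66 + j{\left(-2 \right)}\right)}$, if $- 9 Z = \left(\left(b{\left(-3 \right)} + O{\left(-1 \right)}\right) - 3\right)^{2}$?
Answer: $- \frac{10}{1341} + \frac{8 i \sqrt{6}}{1341} \approx -0.0074571 + 0.014613 i$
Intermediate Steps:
$j{\left(a \right)} = a$ ($j{\left(a \right)} = - \frac{\left(-4\right) a}{4} = a$)
$b{\left(k \right)} = \sqrt{2} \sqrt{k}$ ($b{\left(k \right)} = \sqrt{2 k} = \sqrt{2} \sqrt{k}$)
$Z = - \frac{\left(-4 + i \sqrt{6}\right)^{2}}{9}$ ($Z = - \frac{\left(\left(\sqrt{2} \sqrt{-3} - 1\right) - 3\right)^{2}}{9} = - \frac{\left(\left(\sqrt{2} i \sqrt{3} - 1\right) - 3\right)^{2}}{9} = - \frac{\left(\left(i \sqrt{6} - 1\right) - 3\right)^{2}}{9} = - \frac{\left(\left(-1 + i \sqrt{6}\right) - 3\right)^{2}}{9} = - \frac{\left(-4 + i \sqrt{6}\right)^{2}}{9} \approx -1.1111 + 2.1773 i$)
$\frac{Z}{85 + \left(66 + j{\left(-2 \right)}\right)} = \frac{- \frac{10}{9} + \frac{8 i \sqrt{6}}{9}}{85 + \left(66 - 2\right)} = \frac{- \frac{10}{9} + \frac{8 i \sqrt{6}}{9}}{85 + 64} = \frac{- \frac{10}{9} + \frac{8 i \sqrt{6}}{9}}{149} = - \frac{10}{1341} + \frac{8 i \sqrt{6}}{1341}$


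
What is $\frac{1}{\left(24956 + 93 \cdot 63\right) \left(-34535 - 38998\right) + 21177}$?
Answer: $- \frac{1}{2265898218} \approx -4.4133 \cdot 10^{-10}$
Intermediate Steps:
$\frac{1}{\left(24956 + 93 \cdot 63\right) \left(-34535 - 38998\right) + 21177} = \frac{1}{\left(24956 + 5859\right) \left(-73533\right) + 21177} = \frac{1}{30815 \left(-73533\right) + 21177} = \frac{1}{-2265919395 + 21177} = \frac{1}{-2265898218} = - \frac{1}{2265898218}$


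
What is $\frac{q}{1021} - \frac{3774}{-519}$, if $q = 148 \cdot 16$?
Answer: $\frac{1694082}{176633} \approx 9.591$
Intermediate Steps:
$q = 2368$
$\frac{q}{1021} - \frac{3774}{-519} = \frac{2368}{1021} - \frac{3774}{-519} = 2368 \cdot \frac{1}{1021} - - \frac{1258}{173} = \frac{2368}{1021} + \frac{1258}{173} = \frac{1694082}{176633}$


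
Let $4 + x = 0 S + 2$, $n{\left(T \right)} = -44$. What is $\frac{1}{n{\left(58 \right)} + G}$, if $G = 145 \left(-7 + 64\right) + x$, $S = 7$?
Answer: $\frac{1}{8219} \approx 0.00012167$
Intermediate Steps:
$x = -2$ ($x = -4 + \left(0 \cdot 7 + 2\right) = -4 + \left(0 + 2\right) = -4 + 2 = -2$)
$G = 8263$ ($G = 145 \left(-7 + 64\right) - 2 = 145 \cdot 57 - 2 = 8265 - 2 = 8263$)
$\frac{1}{n{\left(58 \right)} + G} = \frac{1}{-44 + 8263} = \frac{1}{8219}$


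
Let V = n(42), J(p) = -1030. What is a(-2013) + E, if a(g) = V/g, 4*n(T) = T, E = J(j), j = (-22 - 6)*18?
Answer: -1382267/1342 ≈ -1030.0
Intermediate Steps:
j = -504 (j = -28*18 = -504)
E = -1030
n(T) = T/4
V = 21/2 (V = (1/4)*42 = 21/2 ≈ 10.500)
a(g) = 21/(2*g)
a(-2013) + E = (21/2)/(-2013) - 1030 = (21/2)*(-1/2013) - 1030 = -7/1342 - 1030 = -1382267/1342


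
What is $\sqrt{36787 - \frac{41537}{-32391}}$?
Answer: $\frac{\sqrt{4288601705146}}{10797} \approx 191.8$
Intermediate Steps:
$\sqrt{36787 - \frac{41537}{-32391}} = \sqrt{36787 - - \frac{41537}{32391}} = \sqrt{36787 + \frac{41537}{32391}} = \sqrt{\frac{1191609254}{32391}} = \frac{\sqrt{4288601705146}}{10797}$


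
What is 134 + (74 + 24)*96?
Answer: 9542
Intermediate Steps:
134 + (74 + 24)*96 = 134 + 98*96 = 134 + 9408 = 9542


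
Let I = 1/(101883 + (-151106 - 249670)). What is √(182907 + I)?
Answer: 5*√653614692540054/298893 ≈ 427.68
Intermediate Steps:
I = -1/298893 (I = 1/(101883 - 400776) = 1/(-298893) = -1/298893 ≈ -3.3457e-6)
√(182907 + I) = √(182907 - 1/298893) = √(54669621950/298893) = 5*√653614692540054/298893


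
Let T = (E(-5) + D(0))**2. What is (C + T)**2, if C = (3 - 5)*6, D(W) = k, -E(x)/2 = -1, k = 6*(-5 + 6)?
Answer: 2704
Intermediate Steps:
k = 6 (k = 6*1 = 6)
E(x) = 2 (E(x) = -2*(-1) = 2)
D(W) = 6
C = -12 (C = -2*6 = -12)
T = 64 (T = (2 + 6)**2 = 8**2 = 64)
(C + T)**2 = (-12 + 64)**2 = 52**2 = 2704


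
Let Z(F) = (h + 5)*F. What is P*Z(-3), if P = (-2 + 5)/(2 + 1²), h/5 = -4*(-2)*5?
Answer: -615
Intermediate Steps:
h = 200 (h = 5*(-4*(-2)*5) = 5*(8*5) = 5*40 = 200)
P = 1 (P = 3/(2 + 1) = 3/3 = 3*(⅓) = 1)
Z(F) = 205*F (Z(F) = (200 + 5)*F = 205*F)
P*Z(-3) = 1*(205*(-3)) = 1*(-615) = -615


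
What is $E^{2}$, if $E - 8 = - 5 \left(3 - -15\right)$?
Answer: $6724$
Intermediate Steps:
$E = -82$ ($E = 8 - 5 \left(3 - -15\right) = 8 - 5 \left(3 + 15\right) = 8 - 90 = -82$)
$E^{2} = \left(-82\right)^{2} = 6724$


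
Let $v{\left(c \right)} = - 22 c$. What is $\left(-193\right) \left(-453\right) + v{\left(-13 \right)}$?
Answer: $87715$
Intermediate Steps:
$\left(-193\right) \left(-453\right) + v{\left(-13 \right)} = \left(-193\right) \left(-453\right) - -286 = 87429 + 286 = 87715$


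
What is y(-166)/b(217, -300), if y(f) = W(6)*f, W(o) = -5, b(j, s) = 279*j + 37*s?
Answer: 830/49443 ≈ 0.016787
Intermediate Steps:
b(j, s) = 37*s + 279*j
y(f) = -5*f
y(-166)/b(217, -300) = (-5*(-166))/(37*(-300) + 279*217) = 830/(-11100 + 60543) = 830/49443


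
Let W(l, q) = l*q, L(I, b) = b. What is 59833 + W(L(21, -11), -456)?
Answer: 64849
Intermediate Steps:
59833 + W(L(21, -11), -456) = 59833 - 11*(-456) = 59833 + 5016 = 64849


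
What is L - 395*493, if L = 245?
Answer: -194490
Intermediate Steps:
L - 395*493 = 245 - 395*493 = 245 - 194735 = -194490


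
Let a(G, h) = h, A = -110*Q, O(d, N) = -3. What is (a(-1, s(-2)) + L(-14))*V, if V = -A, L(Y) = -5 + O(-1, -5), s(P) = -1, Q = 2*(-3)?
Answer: 5940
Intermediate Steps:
Q = -6
A = 660 (A = -110*(-6) = 660)
L(Y) = -8 (L(Y) = -5 - 3 = -8)
V = -660 (V = -1*660 = -660)
(a(-1, s(-2)) + L(-14))*V = (-1 - 8)*(-660) = -9*(-660) = 5940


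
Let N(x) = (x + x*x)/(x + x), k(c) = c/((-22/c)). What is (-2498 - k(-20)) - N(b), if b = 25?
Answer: -27421/11 ≈ -2492.8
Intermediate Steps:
k(c) = -c²/22 (k(c) = c*(-c/22) = -c²/22)
N(x) = (x + x²)/(2*x) (N(x) = (x + x²)/((2*x)) = (x + x²)*(1/(2*x)) = (x + x²)/(2*x))
(-2498 - k(-20)) - N(b) = (-2498 - (-1)*(-20)²/22) - (½ + (½)*25) = (-2498 - (-1)*400/22) - (½ + 25/2) = (-2498 - 1*(-200/11)) - 1*13 = (-2498 + 200/11) - 13 = -27278/11 - 13 = -27421/11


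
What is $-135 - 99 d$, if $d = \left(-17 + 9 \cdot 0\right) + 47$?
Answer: $-3105$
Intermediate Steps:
$d = 30$ ($d = \left(-17 + 0\right) + 47 = -17 + 47 = 30$)
$-135 - 99 d = -135 - 2970 = -3105$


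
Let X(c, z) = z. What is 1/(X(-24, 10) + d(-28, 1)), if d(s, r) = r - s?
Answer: 1/39 ≈ 0.025641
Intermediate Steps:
1/(X(-24, 10) + d(-28, 1)) = 1/(10 + (1 - 1*(-28))) = 1/(10 + (1 + 28)) = 1/(10 + 29) = 1/39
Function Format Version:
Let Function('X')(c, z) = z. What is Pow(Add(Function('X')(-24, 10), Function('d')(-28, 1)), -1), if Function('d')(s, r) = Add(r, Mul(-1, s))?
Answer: Rational(1, 39) ≈ 0.025641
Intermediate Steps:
Pow(Add(Function('X')(-24, 10), Function('d')(-28, 1)), -1) = Pow(Add(10, Add(1, Mul(-1, -28))), -1) = Pow(Add(10, Add(1, 28)), -1) = Pow(Add(10, 29), -1) = Pow(39, -1) = Rational(1, 39)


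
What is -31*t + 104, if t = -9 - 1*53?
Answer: 2026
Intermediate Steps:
t = -62 (t = -9 - 53 = -62)
-31*t + 104 = -31*(-62) + 104 = 1922 + 104 = 2026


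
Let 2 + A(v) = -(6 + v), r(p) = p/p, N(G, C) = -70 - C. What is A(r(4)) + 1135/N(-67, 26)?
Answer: -1999/96 ≈ -20.823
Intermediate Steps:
r(p) = 1
A(v) = -8 - v (A(v) = -2 - (6 + v) = -2 + (-6 - v) = -8 - v)
A(r(4)) + 1135/N(-67, 26) = (-8 - 1*1) + 1135/(-70 - 1*26) = (-8 - 1) + 1135/(-70 - 26) = -9 + 1135/(-96) = -9 + 1135*(-1/96) = -9 - 1135/96 = -1999/96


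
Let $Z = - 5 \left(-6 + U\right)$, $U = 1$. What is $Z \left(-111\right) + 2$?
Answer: $-2773$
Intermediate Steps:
$Z = 25$ ($Z = - 5 \left(-6 + 1\right) = \left(-5\right) \left(-5\right) = 25$)
$Z \left(-111\right) + 2 = 25 \left(-111\right) + 2 = -2775 + 2 = -2773$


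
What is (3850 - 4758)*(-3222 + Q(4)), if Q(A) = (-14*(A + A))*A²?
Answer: 4552712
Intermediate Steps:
Q(A) = -28*A³ (Q(A) = (-28*A)*A² = -28*A³)
(3850 - 4758)*(-3222 + Q(4)) = (3850 - 4758)*(-3222 - 28*4³) = -908*(-3222 - 28*64) = -908*(-3222 - 1792) = -908*(-5014) = 4552712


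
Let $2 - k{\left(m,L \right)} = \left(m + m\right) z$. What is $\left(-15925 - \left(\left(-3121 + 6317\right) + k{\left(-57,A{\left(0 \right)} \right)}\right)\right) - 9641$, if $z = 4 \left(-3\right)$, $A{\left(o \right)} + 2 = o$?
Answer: $-27396$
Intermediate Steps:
$A{\left(o \right)} = -2 + o$
$z = -12$
$k{\left(m,L \right)} = 2 + 24 m$ ($k{\left(m,L \right)} = 2 - \left(m + m\right) \left(-12\right) = 2 - 2 m \left(-12\right) = 2 - - 24 m = 2 + 24 m$)
$\left(-15925 - \left(\left(-3121 + 6317\right) + k{\left(-57,A{\left(0 \right)} \right)}\right)\right) - 9641 = \left(-15925 - \left(\left(-3121 + 6317\right) + \left(2 + 24 \left(-57\right)\right)\right)\right) - 9641 = \left(-15925 - \left(3196 + \left(2 - 1368\right)\right)\right) - 9641 = \left(-15925 - \left(3196 - 1366\right)\right) - 9641 = \left(-15925 - 1830\right) - 9641 = -17755 - 9641 = -27396$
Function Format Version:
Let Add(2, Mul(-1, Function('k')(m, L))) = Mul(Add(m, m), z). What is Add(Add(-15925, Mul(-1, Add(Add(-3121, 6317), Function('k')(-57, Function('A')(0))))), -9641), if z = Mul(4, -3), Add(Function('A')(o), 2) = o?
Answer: -27396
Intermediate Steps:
Function('A')(o) = Add(-2, o)
z = -12
Function('k')(m, L) = Add(2, Mul(24, m)) (Function('k')(m, L) = Add(2, Mul(-1, Mul(Add(m, m), -12))) = Add(2, Mul(-1, Mul(Mul(2, m), -12))) = Add(2, Mul(-1, Mul(-24, m))) = Add(2, Mul(24, m)))
Add(Add(-15925, Mul(-1, Add(Add(-3121, 6317), Function('k')(-57, Function('A')(0))))), -9641) = Add(Add(-15925, Mul(-1, Add(Add(-3121, 6317), Add(2, Mul(24, -57))))), -9641) = Add(Add(-15925, Mul(-1, Add(3196, Add(2, -1368)))), -9641) = Add(Add(-15925, Mul(-1, Add(3196, -1366))), -9641) = Add(Add(-15925, Mul(-1, 1830)), -9641) = Add(Add(-15925, -1830), -9641) = Add(-17755, -9641) = -27396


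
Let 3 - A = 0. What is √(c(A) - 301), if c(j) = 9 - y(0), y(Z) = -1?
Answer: I*√291 ≈ 17.059*I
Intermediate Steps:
A = 3 (A = 3 - 1*0 = 3 + 0 = 3)
c(j) = 10 (c(j) = 9 - 1*(-1) = 9 + 1 = 10)
√(c(A) - 301) = √(10 - 301) = √(-291) = I*√291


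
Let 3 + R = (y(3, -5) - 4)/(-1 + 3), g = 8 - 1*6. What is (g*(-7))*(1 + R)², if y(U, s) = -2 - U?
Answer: -1183/2 ≈ -591.50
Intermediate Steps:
g = 2 (g = 8 - 6 = 2)
R = -15/2 (R = -3 + ((-2 - 1*3) - 4)/(-1 + 3) = -3 + ((-2 - 3) - 4)/2 = -3 + (-5 - 4)*(½) = -3 - 9*½ = -3 - 9/2 = -15/2 ≈ -7.5000)
(g*(-7))*(1 + R)² = (2*(-7))*(1 - 15/2)² = -14*(-13/2)² = -14*169/4 = -1183/2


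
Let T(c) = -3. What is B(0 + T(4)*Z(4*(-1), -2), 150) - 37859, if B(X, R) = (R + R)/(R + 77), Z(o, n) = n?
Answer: -8593693/227 ≈ -37858.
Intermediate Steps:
B(X, R) = 2*R/(77 + R) (B(X, R) = (2*R)/(77 + R) = 2*R/(77 + R))
B(0 + T(4)*Z(4*(-1), -2), 150) - 37859 = 2*150/(77 + 150) - 37859 = 2*150/227 - 37859 = 2*150*(1/227) - 37859 = 300/227 - 37859 = -8593693/227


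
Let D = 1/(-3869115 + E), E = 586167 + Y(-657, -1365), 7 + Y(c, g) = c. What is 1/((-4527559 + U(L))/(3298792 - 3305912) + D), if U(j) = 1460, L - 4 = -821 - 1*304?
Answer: 5844829360/3715488245617 ≈ 0.0015731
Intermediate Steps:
Y(c, g) = -7 + c
L = -1121 (L = 4 + (-821 - 1*304) = 4 + (-821 - 304) = 4 - 1125 = -1121)
E = 585503 (E = 586167 + (-7 - 657) = 586167 - 664 = 585503)
D = -1/3283612 (D = 1/(-3869115 + 585503) = 1/(-3283612) = -1/3283612 ≈ -3.0454e-7)
1/((-4527559 + U(L))/(3298792 - 3305912) + D) = 1/((-4527559 + 1460)/(3298792 - 3305912) - 1/3283612) = 1/(-4526099/(-7120) - 1/3283612) = 1/(-4526099*(-1/7120) - 1/3283612) = 1/(4526099/7120 - 1/3283612) = 1/(3715488245617/5844829360) = 5844829360/3715488245617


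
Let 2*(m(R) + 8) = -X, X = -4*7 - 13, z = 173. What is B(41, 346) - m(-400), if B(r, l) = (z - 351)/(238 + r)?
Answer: -7331/558 ≈ -13.138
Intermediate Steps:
B(r, l) = -178/(238 + r) (B(r, l) = (173 - 351)/(238 + r) = -178/(238 + r))
X = -41 (X = -28 - 13 = -41)
m(R) = 25/2 (m(R) = -8 + (-1*(-41))/2 = -8 + (½)*41 = -8 + 41/2 = 25/2)
B(41, 346) - m(-400) = -178/(238 + 41) - 1*25/2 = -178/279 - 25/2 = -7331/558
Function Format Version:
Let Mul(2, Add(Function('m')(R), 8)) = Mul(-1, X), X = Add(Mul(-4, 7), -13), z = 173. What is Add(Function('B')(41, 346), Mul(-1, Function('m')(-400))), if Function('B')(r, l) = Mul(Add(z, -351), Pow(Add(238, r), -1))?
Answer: Rational(-7331, 558) ≈ -13.138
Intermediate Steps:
Function('B')(r, l) = Mul(-178, Pow(Add(238, r), -1)) (Function('B')(r, l) = Mul(Add(173, -351), Pow(Add(238, r), -1)) = Mul(-178, Pow(Add(238, r), -1)))
X = -41 (X = Add(-28, -13) = -41)
Function('m')(R) = Rational(25, 2) (Function('m')(R) = Add(-8, Mul(Rational(1, 2), Mul(-1, -41))) = Add(-8, Mul(Rational(1, 2), 41)) = Add(-8, Rational(41, 2)) = Rational(25, 2))
Add(Function('B')(41, 346), Mul(-1, Function('m')(-400))) = Add(Mul(-178, Pow(Add(238, 41), -1)), Mul(-1, Rational(25, 2))) = Add(Mul(-178, Pow(279, -1)), Rational(-25, 2)) = Add(Mul(-178, Rational(1, 279)), Rational(-25, 2)) = Add(Rational(-178, 279), Rational(-25, 2)) = Rational(-7331, 558)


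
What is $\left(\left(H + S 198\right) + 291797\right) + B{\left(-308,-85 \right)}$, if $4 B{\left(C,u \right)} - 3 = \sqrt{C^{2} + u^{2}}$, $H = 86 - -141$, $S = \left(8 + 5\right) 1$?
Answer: $\frac{1178395}{4} + \frac{\sqrt{102089}}{4} \approx 2.9468 \cdot 10^{5}$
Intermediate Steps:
$S = 13$ ($S = 13 \cdot 1 = 13$)
$H = 227$ ($H = 86 + 141 = 227$)
$B{\left(C,u \right)} = \frac{3}{4} + \frac{\sqrt{C^{2} + u^{2}}}{4}$
$\left(\left(H + S 198\right) + 291797\right) + B{\left(-308,-85 \right)} = \left(\left(227 + 13 \cdot 198\right) + 291797\right) + \left(\frac{3}{4} + \frac{\sqrt{\left(-308\right)^{2} + \left(-85\right)^{2}}}{4}\right) = \left(\left(227 + 2574\right) + 291797\right) + \left(\frac{3}{4} + \frac{\sqrt{94864 + 7225}}{4}\right) = \left(2801 + 291797\right) + \left(\frac{3}{4} + \frac{\sqrt{102089}}{4}\right) = 294598 + \left(\frac{3}{4} + \frac{\sqrt{102089}}{4}\right) = \frac{1178395}{4} + \frac{\sqrt{102089}}{4}$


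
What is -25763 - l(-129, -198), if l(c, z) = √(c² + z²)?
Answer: -25763 - 3*√6205 ≈ -25999.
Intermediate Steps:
-25763 - l(-129, -198) = -25763 - √((-129)² + (-198)²) = -25763 - √(16641 + 39204) = -25763 - √55845 = -25763 - 3*√6205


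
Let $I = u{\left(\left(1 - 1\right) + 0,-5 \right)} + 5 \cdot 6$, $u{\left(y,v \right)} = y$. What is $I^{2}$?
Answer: $900$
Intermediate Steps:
$I = 30$ ($I = \left(\left(1 - 1\right) + 0\right) + 5 \cdot 6 = \left(0 + 0\right) + 30 = 0 + 30 = 30$)
$I^{2} = 30^{2} = 900$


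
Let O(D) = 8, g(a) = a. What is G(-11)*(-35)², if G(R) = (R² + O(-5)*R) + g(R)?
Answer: 26950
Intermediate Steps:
G(R) = R² + 9*R (G(R) = (R² + 8*R) + R = R² + 9*R)
G(-11)*(-35)² = -11*(9 - 11)*(-35)² = -11*(-2)*1225 = 22*1225 = 26950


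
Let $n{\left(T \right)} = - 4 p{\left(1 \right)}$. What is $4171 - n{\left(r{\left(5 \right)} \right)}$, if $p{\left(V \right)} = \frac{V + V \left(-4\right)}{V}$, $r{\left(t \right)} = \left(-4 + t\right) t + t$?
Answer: $4159$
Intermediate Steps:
$r{\left(t \right)} = t + t \left(-4 + t\right)$ ($r{\left(t \right)} = t \left(-4 + t\right) + t = t + t \left(-4 + t\right)$)
$p{\left(V \right)} = -3$ ($p{\left(V \right)} = \frac{V - 4 V}{V} = \frac{\left(-3\right) V}{V} = -3$)
$n{\left(T \right)} = 12$ ($n{\left(T \right)} = \left(-4\right) \left(-3\right) = 12$)
$4171 - n{\left(r{\left(5 \right)} \right)} = 4171 - 12 = 4159$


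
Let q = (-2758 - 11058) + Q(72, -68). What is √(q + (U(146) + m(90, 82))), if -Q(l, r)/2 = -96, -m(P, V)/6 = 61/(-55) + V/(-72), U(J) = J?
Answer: I*√1466285370/330 ≈ 116.04*I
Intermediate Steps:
m(P, V) = 366/55 + V/12 (m(P, V) = -6*(61/(-55) + V/(-72)) = -6*(61*(-1/55) + V*(-1/72)) = -6*(-61/55 - V/72) = 366/55 + V/12)
Q(l, r) = 192 (Q(l, r) = -2*(-96) = 192)
q = -13624 (q = (-2758 - 11058) + 192 = -13816 + 192 = -13624)
√(q + (U(146) + m(90, 82))) = √(-13624 + (146 + (366/55 + (1/12)*82))) = √(-13624 + (146 + (366/55 + 41/6))) = √(-13624 + (146 + 4451/330)) = √(-13624 + 52631/330) = √(-4443289/330) = I*√1466285370/330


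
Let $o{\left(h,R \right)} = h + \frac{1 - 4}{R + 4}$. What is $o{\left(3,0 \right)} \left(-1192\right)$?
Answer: $-2682$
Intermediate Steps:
$o{\left(h,R \right)} = h - \frac{3}{4 + R}$
$o{\left(3,0 \right)} \left(-1192\right) = \frac{-3 + 4 \cdot 3 + 0 \cdot 3}{4 + 0} \left(-1192\right) = \frac{-3 + 12 + 0}{4} \left(-1192\right) = \frac{1}{4} \cdot 9 \left(-1192\right) = \frac{9}{4} \left(-1192\right) = -2682$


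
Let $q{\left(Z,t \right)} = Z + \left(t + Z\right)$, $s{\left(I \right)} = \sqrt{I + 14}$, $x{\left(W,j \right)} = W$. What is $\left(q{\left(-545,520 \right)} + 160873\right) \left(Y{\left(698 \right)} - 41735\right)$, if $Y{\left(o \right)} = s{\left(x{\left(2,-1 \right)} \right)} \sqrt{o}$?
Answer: $-6690245705 + 641212 \sqrt{698} \approx -6.6733 \cdot 10^{9}$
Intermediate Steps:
$s{\left(I \right)} = \sqrt{14 + I}$
$q{\left(Z,t \right)} = t + 2 Z$ ($q{\left(Z,t \right)} = Z + \left(Z + t\right) = t + 2 Z$)
$Y{\left(o \right)} = 4 \sqrt{o}$ ($Y{\left(o \right)} = \sqrt{14 + 2} \sqrt{o} = \sqrt{16} \sqrt{o} = 4 \sqrt{o}$)
$\left(q{\left(-545,520 \right)} + 160873\right) \left(Y{\left(698 \right)} - 41735\right) = \left(\left(520 + 2 \left(-545\right)\right) + 160873\right) \left(4 \sqrt{698} - 41735\right) = \left(\left(520 - 1090\right) + 160873\right) \left(-41735 + 4 \sqrt{698}\right) = \left(-570 + 160873\right) \left(-41735 + 4 \sqrt{698}\right) = 160303 \left(-41735 + 4 \sqrt{698}\right) = -6690245705 + 641212 \sqrt{698}$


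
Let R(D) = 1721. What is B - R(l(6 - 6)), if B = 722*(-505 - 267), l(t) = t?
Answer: -559105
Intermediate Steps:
B = -557384 (B = 722*(-772) = -557384)
B - R(l(6 - 6)) = -557384 - 1*1721 = -557384 - 1721 = -559105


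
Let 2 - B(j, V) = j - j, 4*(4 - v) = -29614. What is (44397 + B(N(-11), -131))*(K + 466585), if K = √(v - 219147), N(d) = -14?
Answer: 20715907415 + 44399*I*√846958/2 ≈ 2.0716e+10 + 2.043e+7*I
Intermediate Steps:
v = 14815/2 (v = 4 - ¼*(-29614) = 4 + 14807/2 = 14815/2 ≈ 7407.5)
K = I*√846958/2 (K = √(14815/2 - 219147) = √(-423479/2) = I*√846958/2 ≈ 460.15*I)
B(j, V) = 2 (B(j, V) = 2 - (j - j) = 2 - 1*0 = 2 + 0 = 2)
(44397 + B(N(-11), -131))*(K + 466585) = (44397 + 2)*(I*√846958/2 + 466585) = 44399*(466585 + I*√846958/2) = 20715907415 + 44399*I*√846958/2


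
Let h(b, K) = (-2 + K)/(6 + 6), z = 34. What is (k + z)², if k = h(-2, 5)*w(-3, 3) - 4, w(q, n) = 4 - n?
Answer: 14641/16 ≈ 915.06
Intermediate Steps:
h(b, K) = -⅙ + K/12 (h(b, K) = (-2 + K)/12 = (-2 + K)*(1/12) = -⅙ + K/12)
k = -15/4 (k = (-⅙ + (1/12)*5)*(4 - 1*3) - 4 = (-⅙ + 5/12)*(4 - 3) - 4 = (¼)*1 - 4 = ¼ - 4 = -15/4 ≈ -3.7500)
(k + z)² = (-15/4 + 34)² = (121/4)² = 14641/16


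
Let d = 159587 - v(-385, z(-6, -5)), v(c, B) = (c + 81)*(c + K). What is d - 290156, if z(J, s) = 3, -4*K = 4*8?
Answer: -250041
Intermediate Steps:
K = -8 ≈ -8.0000
v(c, B) = (-8 + c)*(81 + c) (v(c, B) = (c + 81)*(c - 8) = (81 + c)*(-8 + c) = (-8 + c)*(81 + c))
d = 40115 (d = 159587 - (-648 + (-385)² + 73*(-385)) = 159587 - (-648 + 148225 - 28105) = 159587 - 1*119472 = 159587 - 119472 = 40115)
d - 290156 = 40115 - 290156 = -250041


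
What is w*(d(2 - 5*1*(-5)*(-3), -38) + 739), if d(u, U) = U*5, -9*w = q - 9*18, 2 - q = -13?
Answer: 8967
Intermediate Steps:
q = 15 (q = 2 - 1*(-13) = 2 + 13 = 15)
w = 49/3 (w = -(15 - 9*18)/9 = -(15 - 162)/9 = -1/9*(-147) = 49/3 ≈ 16.333)
d(u, U) = 5*U
w*(d(2 - 5*1*(-5)*(-3), -38) + 739) = 49*(5*(-38) + 739)/3 = 49*(-190 + 739)/3 = (49/3)*549 = 8967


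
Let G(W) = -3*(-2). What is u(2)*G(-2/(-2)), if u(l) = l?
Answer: 12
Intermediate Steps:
G(W) = 6
u(2)*G(-2/(-2)) = 2*6 = 12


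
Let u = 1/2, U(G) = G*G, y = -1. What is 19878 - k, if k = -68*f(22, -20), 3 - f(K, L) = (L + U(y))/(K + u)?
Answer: 906274/45 ≈ 20139.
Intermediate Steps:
U(G) = G²
u = ½ ≈ 0.50000
f(K, L) = 3 - (1 + L)/(½ + K) (f(K, L) = 3 - (L + (-1)²)/(K + ½) = 3 - (L + 1)/(½ + K) = 3 - (1 + L)/(½ + K))
k = -11764/45 (k = -68*(1 - 2*(-20) + 6*22)/(1 + 2*22) = -68*(1 + 40 + 132)/(1 + 44) = -68*173/45 = -11764/45 ≈ -261.42)
19878 - k = 19878 - 1*(-11764/45) = 19878 + 11764/45 = 906274/45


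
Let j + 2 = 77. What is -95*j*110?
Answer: -783750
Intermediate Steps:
j = 75 (j = -2 + 77 = 75)
-95*j*110 = -95*75*110 = -7125*110 = -783750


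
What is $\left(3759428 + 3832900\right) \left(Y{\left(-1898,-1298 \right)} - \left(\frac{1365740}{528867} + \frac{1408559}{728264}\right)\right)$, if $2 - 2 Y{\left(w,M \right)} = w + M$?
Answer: $\frac{64758652069767973651}{5349372179} \approx 1.2106 \cdot 10^{10}$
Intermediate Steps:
$Y{\left(w,M \right)} = 1 - \frac{M}{2} - \frac{w}{2}$ ($Y{\left(w,M \right)} = 1 - \frac{w + M}{2} = 1 - \frac{M + w}{2} = 1 - \left(\frac{M}{2} + \frac{w}{2}\right) = 1 - \frac{M}{2} - \frac{w}{2}$)
$\left(3759428 + 3832900\right) \left(Y{\left(-1898,-1298 \right)} - \left(\frac{1365740}{528867} + \frac{1408559}{728264}\right)\right) = \left(3759428 + 3832900\right) \left(\left(1 - -649 - -949\right) - \left(\frac{1365740}{528867} + \frac{1408559}{728264}\right)\right) = 7592328 \left(\left(1 + 649 + 949\right) - \frac{1739559648013}{385154796888}\right) = 7592328 \left(1599 - \frac{1739559648013}{385154796888}\right) = 7592328 \cdot \frac{614122960575899}{385154796888} = \frac{64758652069767973651}{5349372179}$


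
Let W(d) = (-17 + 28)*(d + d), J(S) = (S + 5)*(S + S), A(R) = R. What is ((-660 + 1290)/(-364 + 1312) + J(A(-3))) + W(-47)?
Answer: -165163/158 ≈ -1045.3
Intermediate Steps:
J(S) = 2*S*(5 + S) (J(S) = (5 + S)*(2*S) = 2*S*(5 + S))
W(d) = 22*d (W(d) = 11*(2*d) = 22*d)
((-660 + 1290)/(-364 + 1312) + J(A(-3))) + W(-47) = ((-660 + 1290)/(-364 + 1312) + 2*(-3)*(5 - 3)) + 22*(-47) = (630/948 + 2*(-3)*2) - 1034 = (630*(1/948) - 12) - 1034 = (105/158 - 12) - 1034 = -1791/158 - 1034 = -165163/158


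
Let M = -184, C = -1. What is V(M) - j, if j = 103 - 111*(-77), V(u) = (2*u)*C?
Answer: -8282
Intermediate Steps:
V(u) = -2*u (V(u) = (2*u)*(-1) = -2*u)
j = 8650 (j = 103 + 8547 = 8650)
V(M) - j = -2*(-184) - 1*8650 = 368 - 8650 = -8282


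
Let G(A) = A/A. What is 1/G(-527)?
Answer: 1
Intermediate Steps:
G(A) = 1
1/G(-527) = 1/1 = 1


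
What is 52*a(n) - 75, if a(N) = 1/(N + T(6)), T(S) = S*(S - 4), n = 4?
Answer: -287/4 ≈ -71.750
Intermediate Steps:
T(S) = S*(-4 + S)
a(N) = 1/(12 + N) (a(N) = 1/(N + 6*(-4 + 6)) = 1/(N + 6*2) = 1/(N + 12) = 1/(12 + N))
52*a(n) - 75 = 52/(12 + 4) - 75 = 52/16 - 75 = 52*(1/16) - 75 = 13/4 - 75 = -287/4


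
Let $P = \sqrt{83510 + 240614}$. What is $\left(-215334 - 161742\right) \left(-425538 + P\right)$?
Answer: $160460166888 - 754152 \sqrt{81031} \approx 1.6025 \cdot 10^{11}$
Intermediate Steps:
$P = 2 \sqrt{81031}$ ($P = \sqrt{324124} = 2 \sqrt{81031} \approx 569.32$)
$\left(-215334 - 161742\right) \left(-425538 + P\right) = \left(-215334 - 161742\right) \left(-425538 + 2 \sqrt{81031}\right) = - 377076 \left(-425538 + 2 \sqrt{81031}\right) = 160460166888 - 754152 \sqrt{81031}$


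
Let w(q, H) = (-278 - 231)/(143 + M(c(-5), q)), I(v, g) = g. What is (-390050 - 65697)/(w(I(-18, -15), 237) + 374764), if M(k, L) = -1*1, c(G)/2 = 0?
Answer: -64716074/53215979 ≈ -1.2161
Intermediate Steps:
c(G) = 0 (c(G) = 2*0 = 0)
M(k, L) = -1
w(q, H) = -509/142 (w(q, H) = (-278 - 231)/(143 - 1) = -509/142)
(-390050 - 65697)/(w(I(-18, -15), 237) + 374764) = (-390050 - 65697)/(-509/142 + 374764) = -455747/53215979/142 = -455747*142/53215979 = -64716074/53215979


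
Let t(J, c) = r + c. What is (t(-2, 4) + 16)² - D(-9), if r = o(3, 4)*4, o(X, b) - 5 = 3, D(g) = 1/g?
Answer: 24337/9 ≈ 2704.1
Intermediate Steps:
o(X, b) = 8 (o(X, b) = 5 + 3 = 8)
r = 32 (r = 8*4 = 32)
t(J, c) = 32 + c
(t(-2, 4) + 16)² - D(-9) = ((32 + 4) + 16)² - 1/(-9) = (36 + 16)² - 1*(-⅑) = 52² + ⅑ = 2704 + ⅑ = 24337/9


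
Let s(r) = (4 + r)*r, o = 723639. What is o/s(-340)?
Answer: 2027/320 ≈ 6.3344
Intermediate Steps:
s(r) = r*(4 + r)
o/s(-340) = 723639/((-340*(4 - 340))) = 723639/((-340*(-336))) = 723639/114240 = 723639*(1/114240) = 2027/320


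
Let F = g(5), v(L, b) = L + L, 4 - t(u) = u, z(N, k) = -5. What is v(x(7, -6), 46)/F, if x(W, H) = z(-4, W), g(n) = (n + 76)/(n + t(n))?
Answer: -40/81 ≈ -0.49383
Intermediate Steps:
t(u) = 4 - u
g(n) = 19 + n/4 (g(n) = (n + 76)/(n + (4 - n)) = (76 + n)/4 = (76 + n)*(¼) = 19 + n/4)
x(W, H) = -5
v(L, b) = 2*L
F = 81/4 (F = 19 + (¼)*5 = 19 + 5/4 = 81/4 ≈ 20.250)
v(x(7, -6), 46)/F = (2*(-5))/(81/4) = -10*4/81 = -40/81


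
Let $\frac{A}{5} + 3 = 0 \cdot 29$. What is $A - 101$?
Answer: $-116$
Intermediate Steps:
$A = -15$ ($A = -15 + 5 \cdot 0 \cdot 29 = -15 + 5 \cdot 0 = -15 + 0 = -15$)
$A - 101 = -15 - 101 = -116$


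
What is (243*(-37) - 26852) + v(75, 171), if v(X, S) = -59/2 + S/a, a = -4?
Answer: -143661/4 ≈ -35915.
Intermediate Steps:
v(X, S) = -59/2 - S/4 (v(X, S) = -59/2 + S/(-4) = -59*½ + S*(-¼) = -59/2 - S/4)
(243*(-37) - 26852) + v(75, 171) = (243*(-37) - 26852) + (-59/2 - ¼*171) = (-8991 - 26852) + (-59/2 - 171/4) = -35843 - 289/4 = -143661/4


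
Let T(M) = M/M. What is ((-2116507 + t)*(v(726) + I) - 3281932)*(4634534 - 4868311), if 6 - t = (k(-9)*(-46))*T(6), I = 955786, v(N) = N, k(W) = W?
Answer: 473365201176630124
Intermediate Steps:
T(M) = 1
t = -408 (t = 6 - (-9*(-46)) = 6 - 414 = -408)
((-2116507 + t)*(v(726) + I) - 3281932)*(4634534 - 4868311) = ((-2116507 - 408)*(726 + 955786) - 3281932)*(4634534 - 4868311) = (-2116915*956512 - 3281932)*(-233777) = (-2024854600480 - 3281932)*(-233777) = -2024857882412*(-233777) = 473365201176630124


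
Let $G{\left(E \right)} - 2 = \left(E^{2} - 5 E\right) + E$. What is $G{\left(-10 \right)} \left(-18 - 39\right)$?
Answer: $-8094$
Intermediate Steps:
$G{\left(E \right)} = 2 + E^{2} - 4 E$ ($G{\left(E \right)} = 2 + \left(\left(E^{2} - 5 E\right) + E\right) = 2 + \left(E^{2} - 4 E\right) = 2 + E^{2} - 4 E$)
$G{\left(-10 \right)} \left(-18 - 39\right) = \left(2 + \left(-10\right)^{2} - -40\right) \left(-18 - 39\right) = \left(2 + 100 + 40\right) \left(-57\right) = 142 \left(-57\right) = -8094$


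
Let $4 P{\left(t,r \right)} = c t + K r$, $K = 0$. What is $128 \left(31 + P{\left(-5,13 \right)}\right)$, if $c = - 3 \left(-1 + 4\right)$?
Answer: $5408$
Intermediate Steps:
$c = -9$ ($c = \left(-3\right) 3 = -9$)
$P{\left(t,r \right)} = - \frac{9 t}{4}$ ($P{\left(t,r \right)} = \frac{- 9 t + 0 r}{4} = \frac{- 9 t + 0}{4} = \frac{\left(-9\right) t}{4} = - \frac{9 t}{4}$)
$128 \left(31 + P{\left(-5,13 \right)}\right) = 128 \left(31 - - \frac{45}{4}\right) = 128 \left(31 + \frac{45}{4}\right) = 128 \cdot \frac{169}{4} = 5408$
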